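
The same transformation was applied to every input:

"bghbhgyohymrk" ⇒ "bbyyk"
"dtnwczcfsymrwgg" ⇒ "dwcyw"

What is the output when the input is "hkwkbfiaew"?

hkiw

Rule — keep one character in every 3, starting at position 1 (positions 1st, 4th, 7th, ...).
Doing the same to "hkwkbfiaew": "hkiw".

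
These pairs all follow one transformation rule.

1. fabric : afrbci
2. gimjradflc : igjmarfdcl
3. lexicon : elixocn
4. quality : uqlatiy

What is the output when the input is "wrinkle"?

rwnilke

The pattern: swap each adjacent pair of characters (1↔2, 3↔4, ...).
"wrinkle" → "rwnilke".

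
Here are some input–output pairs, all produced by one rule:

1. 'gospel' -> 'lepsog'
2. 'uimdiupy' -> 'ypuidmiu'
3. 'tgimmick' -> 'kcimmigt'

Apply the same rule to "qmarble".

elbramq

The transformation: reverse the string.
So "qmarble" becomes "elbramq".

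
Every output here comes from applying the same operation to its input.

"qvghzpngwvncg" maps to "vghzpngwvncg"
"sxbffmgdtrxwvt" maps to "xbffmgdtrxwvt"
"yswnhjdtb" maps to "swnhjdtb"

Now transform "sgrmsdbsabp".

The pattern: delete the first character.
On "sgrmsdbsabp" that produces "grmsdbsabp".

grmsdbsabp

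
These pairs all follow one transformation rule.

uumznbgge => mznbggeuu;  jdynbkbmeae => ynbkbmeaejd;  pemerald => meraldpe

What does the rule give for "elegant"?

egantel

Each output is the input with this applied: move the first 2 characters to the end (rotate left by 2).
For "elegant" the result is "egantel".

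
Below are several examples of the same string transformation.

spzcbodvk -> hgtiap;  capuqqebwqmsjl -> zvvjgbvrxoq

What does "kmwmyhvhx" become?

rdmamc

Each output is the input with this applied: delete the first 3 characters, then shift every letter 5 places forward in the alphabet (wrapping around).
Working it through for "kmwmyhvhx": intermediate "myhvhx", final "rdmamc".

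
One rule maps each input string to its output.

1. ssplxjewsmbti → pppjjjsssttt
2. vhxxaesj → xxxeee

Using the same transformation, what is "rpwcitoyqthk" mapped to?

wwwtttqqqkkk

Rule — keep one character in every 3, starting at position 3 (positions 3rd, 6th, 9th, ...), then repeat every character 3 times.
"rpwcitoyqthk" → "wtqk" → "wwwtttqqqkkk".
(Check on "vhxxaesj": → "xe" → "xxxeee" ✓)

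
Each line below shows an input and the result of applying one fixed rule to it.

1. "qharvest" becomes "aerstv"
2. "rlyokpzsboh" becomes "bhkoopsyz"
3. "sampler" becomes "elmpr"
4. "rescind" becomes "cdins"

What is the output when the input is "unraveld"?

The rule is to delete the first 2 characters, then sort the characters into alphabetical order.
Working it through for "unraveld": intermediate "raveld", final "adelrv".

adelrv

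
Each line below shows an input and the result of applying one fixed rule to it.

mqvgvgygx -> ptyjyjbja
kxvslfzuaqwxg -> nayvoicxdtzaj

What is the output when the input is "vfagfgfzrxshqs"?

yidjijicuavktv

The transformation: shift every letter 3 places forward in the alphabet (wrapping around).
For "vfagfgfzrxshqs" the result is "yidjijicuavktv".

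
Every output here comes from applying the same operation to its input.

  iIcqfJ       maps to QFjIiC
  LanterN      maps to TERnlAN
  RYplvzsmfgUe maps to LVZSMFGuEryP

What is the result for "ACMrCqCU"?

RcQcuacm

Rule — flip the case of every letter, then move the first 3 characters to the end (rotate left by 3).
Starting from "ACMrCqCU": after the first operation, "acmRcQcu"; after the second, "RcQcuacm".
(Check on "LanterN": → "lANTERn" → "TERnlAN" ✓)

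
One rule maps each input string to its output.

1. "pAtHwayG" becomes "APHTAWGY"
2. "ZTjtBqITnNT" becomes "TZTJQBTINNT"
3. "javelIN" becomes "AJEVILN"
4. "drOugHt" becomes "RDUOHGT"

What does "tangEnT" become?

In each case the input is transformed by: swap each adjacent pair of characters (1↔2, 3↔4, ...), then convert every letter to uppercase.
Working it through for "tangEnT": intermediate "atgnnET", final "ATGNNET".

ATGNNET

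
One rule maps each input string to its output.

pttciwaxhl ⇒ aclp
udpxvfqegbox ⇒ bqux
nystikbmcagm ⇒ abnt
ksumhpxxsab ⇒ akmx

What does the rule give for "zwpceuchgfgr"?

The pattern: keep one character in every 3, starting at position 1 (positions 1st, 4th, 7th, ...), then sort the characters into alphabetical order.
For "zwpceuchgfgr", step one produces "zccf"; step two turns that into "ccfz".

ccfz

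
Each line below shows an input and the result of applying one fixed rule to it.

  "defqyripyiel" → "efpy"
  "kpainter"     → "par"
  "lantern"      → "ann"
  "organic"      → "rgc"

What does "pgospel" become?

gol

Each output is the input with this applied: swap each adjacent pair of characters (1↔2, 3↔4, ...), then keep one character in every 3, starting at position 1 (positions 1st, 4th, 7th, ...).
Starting from "pgospel": after the first operation, "gpsoepl"; after the second, "gol".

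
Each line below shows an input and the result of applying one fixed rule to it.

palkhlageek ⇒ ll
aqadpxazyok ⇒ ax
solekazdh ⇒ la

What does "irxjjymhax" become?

xy

In each case the input is transformed by: keep one character in every 3, starting at position 3 (positions 3rd, 6th, 9th, ...), then delete the last character.
Starting from "irxjjymhax": after the first operation, "xya"; after the second, "xy".
(Check on "solekazdh": → "lah" → "la" ✓)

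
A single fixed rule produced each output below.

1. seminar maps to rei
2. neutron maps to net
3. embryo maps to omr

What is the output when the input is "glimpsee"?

In each case the input is transformed by: move the last 2 characters to the front (rotate right by 2), then keep every other character starting from the second (positions 2nd, 4th, 6th, ...).
On "glimpsee": the first step gives "eeglimps", and the second then gives "elms".

elms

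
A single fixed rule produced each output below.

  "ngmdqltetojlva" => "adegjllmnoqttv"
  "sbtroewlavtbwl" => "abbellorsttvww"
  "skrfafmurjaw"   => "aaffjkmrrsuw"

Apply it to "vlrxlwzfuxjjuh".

The rule is to sort the characters into alphabetical order.
Applying that to "vlrxlwzfuxjjuh" gives "fhjjllruuvwxxz".

fhjjllruuvwxxz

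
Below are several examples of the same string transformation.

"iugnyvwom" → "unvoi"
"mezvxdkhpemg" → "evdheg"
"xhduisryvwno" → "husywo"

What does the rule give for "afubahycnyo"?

Rule — move the first character to the end, then keep every other character starting from the first (positions 1st, 3rd, 5th, ...).
Working it through for "afubahycnyo": intermediate "fubahycnyoa", final "fbhcya".
(Check on "xhduisryvwno": → "hduisryvwnox" → "husywo" ✓)

fbhcya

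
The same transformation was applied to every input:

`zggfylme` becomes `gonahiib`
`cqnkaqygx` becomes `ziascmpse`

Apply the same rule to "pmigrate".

gvctikor

The rule is to shift every letter 2 places forward in the alphabet (wrapping around), then reverse the string.
Starting from "pmigrate": after the first operation, "rokitcvg"; after the second, "gvctikor".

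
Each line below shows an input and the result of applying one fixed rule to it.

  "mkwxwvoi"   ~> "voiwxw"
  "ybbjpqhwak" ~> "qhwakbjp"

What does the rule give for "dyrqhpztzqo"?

pztzqorqh

The pattern: delete the first 2 characters, then move the first 3 characters to the end (rotate left by 3).
Working it through for "dyrqhpztzqo": intermediate "rqhpztzqo", final "pztzqorqh".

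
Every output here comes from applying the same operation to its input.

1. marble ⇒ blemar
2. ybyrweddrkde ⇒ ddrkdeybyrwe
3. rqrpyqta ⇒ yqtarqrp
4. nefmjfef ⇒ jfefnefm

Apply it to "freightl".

Looking at the pairs, the operation is to swap the front and back halves of the string.
"freightl" → "ghtlfrei".

ghtlfrei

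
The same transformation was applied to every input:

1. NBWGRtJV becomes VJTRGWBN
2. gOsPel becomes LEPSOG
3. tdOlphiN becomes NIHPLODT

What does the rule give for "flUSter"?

RETSULF

In each case the input is transformed by: reverse the string, then convert every letter to uppercase.
Starting from "flUSter": after the first operation, "retSUlf"; after the second, "RETSULF".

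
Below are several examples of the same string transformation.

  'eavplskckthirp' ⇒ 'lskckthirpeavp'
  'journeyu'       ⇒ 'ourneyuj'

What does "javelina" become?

What's happening: swap the front and back halves of the string, then move the last 3 characters to the front (rotate right by 3).
For "javelina", step one produces "linajave"; step two turns that into "avelinaj".

avelinaj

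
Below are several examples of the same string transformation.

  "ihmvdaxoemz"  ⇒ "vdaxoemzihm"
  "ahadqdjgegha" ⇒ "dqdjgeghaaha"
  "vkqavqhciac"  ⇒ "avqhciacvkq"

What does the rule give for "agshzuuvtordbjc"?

Rule — move the first 3 characters to the end (rotate left by 3).
On "agshzuuvtordbjc" that produces "hzuuvtordbjcags".

hzuuvtordbjcags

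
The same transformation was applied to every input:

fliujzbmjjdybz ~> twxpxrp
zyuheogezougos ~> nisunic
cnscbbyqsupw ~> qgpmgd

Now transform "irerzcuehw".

The transformation: keep every other character starting from the first (positions 1st, 3rd, 5th, ...), then shift every letter 12 places backward in the alphabet (wrapping around).
"irerzcuehw" → "iezuh" → "wsniv".

wsniv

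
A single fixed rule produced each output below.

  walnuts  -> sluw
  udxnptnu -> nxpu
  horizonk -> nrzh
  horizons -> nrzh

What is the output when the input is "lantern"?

Rule — keep every other character starting from the first (positions 1st, 3rd, 5th, ...), then swap the first and last characters.
Working it through for "lantern": intermediate "lnen", final "nnel".

nnel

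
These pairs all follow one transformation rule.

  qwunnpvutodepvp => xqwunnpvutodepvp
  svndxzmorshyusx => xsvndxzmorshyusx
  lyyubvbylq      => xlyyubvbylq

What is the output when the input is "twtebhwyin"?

xtwtebhwyin

Each output is the input with this applied: prepend "x".
So "twtebhwyin" becomes "xtwtebhwyin".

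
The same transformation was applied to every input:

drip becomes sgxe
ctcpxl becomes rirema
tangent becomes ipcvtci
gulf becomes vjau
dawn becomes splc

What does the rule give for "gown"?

What's happening: shift every letter 11 places backward in the alphabet (wrapping around).
On "gown" that produces "vdlc".

vdlc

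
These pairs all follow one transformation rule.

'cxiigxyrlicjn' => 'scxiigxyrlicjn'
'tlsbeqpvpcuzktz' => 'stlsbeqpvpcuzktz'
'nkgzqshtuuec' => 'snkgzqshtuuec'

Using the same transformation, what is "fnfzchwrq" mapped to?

sfnfzchwrq

Looking at the pairs, the operation is to prepend "s".
So "fnfzchwrq" becomes "sfnfzchwrq".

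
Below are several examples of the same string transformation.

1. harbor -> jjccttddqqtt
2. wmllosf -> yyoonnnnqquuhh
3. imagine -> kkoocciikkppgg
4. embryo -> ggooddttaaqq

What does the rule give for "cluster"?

In each case the input is transformed by: shift every letter 2 places forward in the alphabet (wrapping around), then double every character.
On "cluster" that produces "eennwwuuvvggtt".

eennwwuuvvggtt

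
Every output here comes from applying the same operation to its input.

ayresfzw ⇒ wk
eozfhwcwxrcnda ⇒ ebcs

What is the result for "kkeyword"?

jt

The pattern: shift every letter 5 places forward in the alphabet (wrapping around), then keep one character in every 3, starting at position 3 (positions 3rd, 6th, 9th, ...).
On "kkeyword": the first step gives "ppjdbtwi", and the second then gives "jt".
(Check on "ayresfzw": → "fdwjxkeb" → "wk" ✓)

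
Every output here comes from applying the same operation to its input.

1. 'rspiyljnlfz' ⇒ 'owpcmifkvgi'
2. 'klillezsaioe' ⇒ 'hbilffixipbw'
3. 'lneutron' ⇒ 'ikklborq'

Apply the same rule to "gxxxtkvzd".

dauwusuhq

What's happening: take characters alternately from the front and the back (1st, last, 2nd, 2nd-last, ...), then shift every letter 3 places backward in the alphabet (wrapping around).
Working it through for "gxxxtkvzd": intermediate "gdxzxvxkt", final "dauwusuhq".
(Check on "klillezsaioe": → "keloiilalsez" → "hbilffixipbw" ✓)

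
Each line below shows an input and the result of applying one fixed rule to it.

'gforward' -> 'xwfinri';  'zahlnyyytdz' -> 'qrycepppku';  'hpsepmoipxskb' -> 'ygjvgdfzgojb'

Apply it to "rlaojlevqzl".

In each case the input is transformed by: delete the last character, then shift every letter 9 places backward in the alphabet (wrapping around).
Starting from "rlaojlevqzl": after the first operation, "rlaojlevqz"; after the second, "icrfacvmhq".

icrfacvmhq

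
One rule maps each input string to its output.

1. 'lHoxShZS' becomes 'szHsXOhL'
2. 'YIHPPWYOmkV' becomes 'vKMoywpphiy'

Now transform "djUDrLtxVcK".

kCvXTlRduJD

What's happening: reverse the string, then flip the case of every letter.
Applying both steps to "djUDrLtxVcK": "KcVxtLrDUjd", then "kCvXTlRduJD".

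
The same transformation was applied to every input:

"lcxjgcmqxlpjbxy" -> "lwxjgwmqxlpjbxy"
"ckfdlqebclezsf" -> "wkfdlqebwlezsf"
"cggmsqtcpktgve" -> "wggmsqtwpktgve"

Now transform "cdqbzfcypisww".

Looking at the pairs, the operation is to replace every "c" with "w".
On "cdqbzfcypisww" that produces "wdqbzfwypisww".

wdqbzfwypisww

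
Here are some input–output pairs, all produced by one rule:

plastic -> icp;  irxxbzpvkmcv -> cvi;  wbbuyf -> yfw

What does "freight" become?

htf

The transformation: move the first character to the end, then keep only the last 3 characters.
Applying both steps to "freight": "reightf", then "htf".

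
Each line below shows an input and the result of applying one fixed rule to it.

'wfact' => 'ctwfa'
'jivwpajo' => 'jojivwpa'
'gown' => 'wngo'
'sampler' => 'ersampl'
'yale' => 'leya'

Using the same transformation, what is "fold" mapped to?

Looking at the pairs, the operation is to move the last 2 characters to the front (rotate right by 2).
Doing the same to "fold": "ldfo".

ldfo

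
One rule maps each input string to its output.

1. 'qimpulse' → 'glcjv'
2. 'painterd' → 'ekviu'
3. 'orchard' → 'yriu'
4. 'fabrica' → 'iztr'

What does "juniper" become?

Each output is the input with this applied: shift every letter 9 places backward in the alphabet (wrapping around), then delete the first 3 characters.
Starting from "juniper": after the first operation, "alezgvi"; after the second, "zgvi".
(Check on "orchard": → "fityriu" → "yriu" ✓)

zgvi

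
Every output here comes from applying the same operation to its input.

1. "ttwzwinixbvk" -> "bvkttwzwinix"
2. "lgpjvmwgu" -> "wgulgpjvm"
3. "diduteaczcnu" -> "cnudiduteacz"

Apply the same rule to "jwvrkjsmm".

Each output is the input with this applied: move the last 3 characters to the front (rotate right by 3).
For "jwvrkjsmm" the result is "smmjwvrkj".

smmjwvrkj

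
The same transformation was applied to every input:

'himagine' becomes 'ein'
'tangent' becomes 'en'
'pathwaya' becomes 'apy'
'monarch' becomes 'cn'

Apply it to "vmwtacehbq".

The transformation: sort the characters into alphabetical order, then keep one character in every 3, starting at position 2 (positions 2nd, 5th, 8th, ...).
Starting from "vmwtacehbq": after the first operation, "abcehmqtvw"; after the second, "bht".

bht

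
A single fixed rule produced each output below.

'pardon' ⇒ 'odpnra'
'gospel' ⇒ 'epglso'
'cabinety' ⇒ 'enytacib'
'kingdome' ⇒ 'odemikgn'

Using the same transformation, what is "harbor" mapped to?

Each output is the input with this applied: swap the front and back halves of the string, then swap each adjacent pair of characters (1↔2, 3↔4, ...).
Applying both steps to "harbor": "borhar", then "obhrra".
(Check on "kingdome": → "domeking" → "odemikgn" ✓)

obhrra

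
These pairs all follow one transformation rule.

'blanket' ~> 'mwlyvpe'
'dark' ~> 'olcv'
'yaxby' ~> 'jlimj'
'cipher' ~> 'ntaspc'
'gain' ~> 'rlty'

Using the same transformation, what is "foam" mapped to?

qzlx

The pattern: shift every letter 11 places forward in the alphabet (wrapping around).
On "foam" that produces "qzlx".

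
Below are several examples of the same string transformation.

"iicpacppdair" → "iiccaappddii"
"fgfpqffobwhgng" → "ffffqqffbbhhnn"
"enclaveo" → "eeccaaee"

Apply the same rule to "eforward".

In each case the input is transformed by: keep every other character starting from the first (positions 1st, 3rd, 5th, ...), then double every character.
Doing the same to "eforward": "eeoowwrr".

eeoowwrr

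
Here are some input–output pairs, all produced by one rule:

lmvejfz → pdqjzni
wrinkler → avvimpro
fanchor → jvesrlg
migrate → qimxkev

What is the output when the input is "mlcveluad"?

qhpegyzpi

The transformation: shift every letter 4 places forward in the alphabet (wrapping around), then take characters alternately from the front and the back (1st, last, 2nd, 2nd-last, ...).
Applying that to "mlcveluad" gives "qhpegyzpi".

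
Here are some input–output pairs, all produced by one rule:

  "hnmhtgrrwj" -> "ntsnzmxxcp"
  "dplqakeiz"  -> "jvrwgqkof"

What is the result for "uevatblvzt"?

The pattern: shift every letter 6 places forward in the alphabet (wrapping around).
So "uevatblvzt" becomes "akbgzhrbfz".

akbgzhrbfz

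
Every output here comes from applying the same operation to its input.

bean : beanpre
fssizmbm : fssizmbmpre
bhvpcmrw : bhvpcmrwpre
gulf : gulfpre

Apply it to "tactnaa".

tactnaapre

The rule is to append "pre".
So "tactnaa" becomes "tactnaapre".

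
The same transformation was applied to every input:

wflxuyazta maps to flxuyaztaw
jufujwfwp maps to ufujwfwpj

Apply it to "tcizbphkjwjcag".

The pattern: move the first character to the end.
On "tcizbphkjwjcag" that produces "cizbphkjwjcagt".

cizbphkjwjcagt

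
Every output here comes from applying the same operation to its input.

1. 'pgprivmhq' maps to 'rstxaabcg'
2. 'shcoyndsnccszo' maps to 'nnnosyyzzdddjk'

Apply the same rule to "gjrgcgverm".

In each case the input is transformed by: sort the characters into alphabetical order, then shift every letter 11 places forward in the alphabet (wrapping around).
Starting from "gjrgcgverm": after the first operation, "cegggjmrrv"; after the second, "nprrruxccg".

nprrruxccg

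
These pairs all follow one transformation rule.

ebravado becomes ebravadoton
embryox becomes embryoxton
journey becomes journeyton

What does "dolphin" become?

dolphinton

Rule — append "ton".
Doing the same to "dolphin": "dolphinton".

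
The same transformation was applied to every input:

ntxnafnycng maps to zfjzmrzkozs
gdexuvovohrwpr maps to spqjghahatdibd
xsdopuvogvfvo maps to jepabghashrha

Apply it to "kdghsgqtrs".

What's happening: shift every letter 12 places forward in the alphabet (wrapping around).
Applying that to "kdghsgqtrs" gives "wpstescfde".

wpstescfde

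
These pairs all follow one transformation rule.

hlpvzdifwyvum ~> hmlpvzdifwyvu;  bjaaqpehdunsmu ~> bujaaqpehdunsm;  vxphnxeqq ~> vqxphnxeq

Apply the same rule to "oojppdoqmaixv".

Each output is the input with this applied: swap the first and last characters, then move the last character to the front.
Starting from "oojppdoqmaixv": after the first operation, "vojppdoqmaixo"; after the second, "ovojppdoqmaix".

ovojppdoqmaix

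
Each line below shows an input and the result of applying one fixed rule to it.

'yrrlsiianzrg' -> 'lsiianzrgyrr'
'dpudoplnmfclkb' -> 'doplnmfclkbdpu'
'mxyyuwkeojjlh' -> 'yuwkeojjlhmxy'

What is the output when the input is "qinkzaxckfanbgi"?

The transformation: move the first 3 characters to the end (rotate left by 3).
For "qinkzaxckfanbgi" the result is "kzaxckfanbgiqin".

kzaxckfanbgiqin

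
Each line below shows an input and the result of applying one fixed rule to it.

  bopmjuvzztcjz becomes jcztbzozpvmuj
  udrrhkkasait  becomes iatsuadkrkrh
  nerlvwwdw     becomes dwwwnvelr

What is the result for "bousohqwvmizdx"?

What's happening: move the last 2 characters to the front (rotate right by 2), then take characters alternately from the front and the back (1st, last, 2nd, 2nd-last, ...).
"bousohqwvmizdx" → "dxbousohqwvmiz" → "dzxibmovuwsqoh".
(Check on "udrrhkkasait": → "itudrrhkkasa" → "iatsuadkrkrh" ✓)

dzxibmovuwsqoh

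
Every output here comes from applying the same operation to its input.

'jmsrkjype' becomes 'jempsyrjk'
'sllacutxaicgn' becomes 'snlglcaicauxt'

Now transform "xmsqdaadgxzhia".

xamishqzdxagad

Looking at the pairs, the operation is to take characters alternately from the front and the back (1st, last, 2nd, 2nd-last, ...).
Doing the same to "xmsqdaadgxzhia": "xamishqzdxagad".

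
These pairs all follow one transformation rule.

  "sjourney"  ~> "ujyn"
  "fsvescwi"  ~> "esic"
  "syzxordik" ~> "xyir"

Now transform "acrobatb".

The transformation: keep every other character starting from the second (positions 2nd, 4th, 6th, ...), then swap each adjacent pair of characters (1↔2, 3↔4, ...).
"acrobatb" → "coab" → "ocba".

ocba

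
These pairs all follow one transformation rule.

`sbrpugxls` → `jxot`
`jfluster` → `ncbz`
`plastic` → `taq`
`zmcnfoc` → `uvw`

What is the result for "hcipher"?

Each output is the input with this applied: keep every other character starting from the second (positions 2nd, 4th, 6th, ...), then shift every letter 8 places forward in the alphabet (wrapping around).
On "hcipher" that produces "kxm".

kxm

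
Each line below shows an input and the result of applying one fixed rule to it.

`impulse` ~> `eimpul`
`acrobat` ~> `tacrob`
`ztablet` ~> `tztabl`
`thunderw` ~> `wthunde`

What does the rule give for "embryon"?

The transformation: move the last 2 characters to the front (rotate right by 2), then delete the first character.
"embryon" → "onembry" → "nembry".

nembry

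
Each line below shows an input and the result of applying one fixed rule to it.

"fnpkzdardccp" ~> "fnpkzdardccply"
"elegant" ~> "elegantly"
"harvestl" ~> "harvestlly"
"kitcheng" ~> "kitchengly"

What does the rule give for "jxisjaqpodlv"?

jxisjaqpodlvly

Looking at the pairs, the operation is to append "ly".
On "jxisjaqpodlv" that produces "jxisjaqpodlvly".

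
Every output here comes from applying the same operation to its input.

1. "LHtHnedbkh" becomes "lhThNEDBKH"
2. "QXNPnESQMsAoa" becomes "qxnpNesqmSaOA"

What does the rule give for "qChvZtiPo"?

The rule is to flip the case of every letter.
On "qChvZtiPo" that produces "QcHVzTIpO".

QcHVzTIpO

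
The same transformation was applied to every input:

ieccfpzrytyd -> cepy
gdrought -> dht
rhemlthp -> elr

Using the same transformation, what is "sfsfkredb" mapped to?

In each case the input is transformed by: sort the characters into alphabetical order, then keep one character in every 3, starting at position 1 (positions 1st, 4th, 7th, ...).
"sfsfkredb" → "bdeffkrss" → "bfr".

bfr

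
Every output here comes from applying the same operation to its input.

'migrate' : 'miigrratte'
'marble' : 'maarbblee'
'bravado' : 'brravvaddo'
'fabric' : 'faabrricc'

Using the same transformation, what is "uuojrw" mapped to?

uuuojjrww

Each output is the input with this applied: repeat every character 3 times, then keep every other character starting from the second (positions 2nd, 4th, 6th, ...).
Working it through for "uuojrw": intermediate "uuuuuuooojjjrrrwww", final "uuuojjrww".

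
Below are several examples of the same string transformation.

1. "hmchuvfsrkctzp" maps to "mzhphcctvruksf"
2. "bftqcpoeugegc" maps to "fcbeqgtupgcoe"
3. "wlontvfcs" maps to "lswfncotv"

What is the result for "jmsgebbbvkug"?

Rule — swap each adjacent pair of characters (1↔2, 3↔4, ...), then take characters alternately from the front and the back (1st, last, 2nd, 2nd-last, ...).
Working it through for "jmsgebbbvkug": intermediate "mjgsbebbkvgu", final "mujggvskbbeb".

mujggvskbbeb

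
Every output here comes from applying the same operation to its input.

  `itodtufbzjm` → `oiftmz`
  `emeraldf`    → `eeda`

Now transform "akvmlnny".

In each case the input is transformed by: keep every other character starting from the first (positions 1st, 3rd, 5th, ...), then swap each adjacent pair of characters (1↔2, 3↔4, ...).
Applying both steps to "akvmlnny": "avln", then "vanl".

vanl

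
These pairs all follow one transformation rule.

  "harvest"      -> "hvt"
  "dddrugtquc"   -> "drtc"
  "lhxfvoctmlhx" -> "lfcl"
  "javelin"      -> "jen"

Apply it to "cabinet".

cit

Looking at the pairs, the operation is to keep one character in every 3, starting at position 1 (positions 1st, 4th, 7th, ...).
On "cabinet" that produces "cit".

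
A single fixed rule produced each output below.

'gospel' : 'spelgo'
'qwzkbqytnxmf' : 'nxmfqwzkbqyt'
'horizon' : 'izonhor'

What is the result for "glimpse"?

mpsegli

Looking at the pairs, the operation is to move the last character to the front, then move the last 3 characters to the front (rotate right by 3).
For "glimpse" the result is "mpsegli".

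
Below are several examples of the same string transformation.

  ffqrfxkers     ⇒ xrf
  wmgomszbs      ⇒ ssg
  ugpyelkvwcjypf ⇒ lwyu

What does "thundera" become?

Looking at the pairs, the operation is to move the first 3 characters to the end (rotate left by 3), then keep one character in every 3, starting at position 3 (positions 3rd, 6th, 9th, ...).
"thundera" → "nderathu" → "et".
(Check on "wmgomszbs": → "omszbswmg" → "ssg" ✓)

et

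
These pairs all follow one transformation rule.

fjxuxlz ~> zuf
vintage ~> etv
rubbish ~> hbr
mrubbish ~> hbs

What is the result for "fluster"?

Rule — swap the first and last characters, then keep one character in every 3, starting at position 1 (positions 1st, 4th, 7th, ...).
On "fluster": the first step gives "rlustef", and the second then gives "rsf".
(Check on "rubbish": → "hubbisr" → "hbr" ✓)

rsf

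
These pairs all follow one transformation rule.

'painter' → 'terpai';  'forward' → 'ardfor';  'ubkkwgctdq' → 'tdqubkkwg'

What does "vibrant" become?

antvib

Each output is the input with this applied: move the last 3 characters to the front (rotate right by 3), then delete the last character.
Working it through for "vibrant": intermediate "antvibr", final "antvib".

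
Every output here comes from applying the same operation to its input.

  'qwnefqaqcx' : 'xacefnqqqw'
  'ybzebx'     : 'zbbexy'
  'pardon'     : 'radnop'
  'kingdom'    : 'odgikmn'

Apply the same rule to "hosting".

Looking at the pairs, the operation is to sort the characters into alphabetical order, then move the last character to the front.
"hosting" → "ghinost" → "tghinos".

tghinos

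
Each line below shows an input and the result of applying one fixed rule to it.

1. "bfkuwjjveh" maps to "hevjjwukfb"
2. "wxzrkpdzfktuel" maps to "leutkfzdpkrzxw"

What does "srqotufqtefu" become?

The transformation: reverse the string.
"srqotufqtefu" → "ufetqfutoqrs".

ufetqfutoqrs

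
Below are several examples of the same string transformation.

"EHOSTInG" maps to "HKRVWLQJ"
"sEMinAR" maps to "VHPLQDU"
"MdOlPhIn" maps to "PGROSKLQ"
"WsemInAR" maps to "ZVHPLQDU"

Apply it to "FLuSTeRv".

IOXVWHUY

Rule — shift every letter 3 places forward in the alphabet (wrapping around), then convert every letter to uppercase.
Working it through for "FLuSTeRv": intermediate "IOxVWhUy", final "IOXVWHUY".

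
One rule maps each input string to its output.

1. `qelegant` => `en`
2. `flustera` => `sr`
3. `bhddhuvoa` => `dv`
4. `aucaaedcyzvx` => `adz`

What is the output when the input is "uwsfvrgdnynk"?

fgy

The transformation: keep one character in every 3, starting at position 1 (positions 1st, 4th, 7th, ...), then delete the first character.
Applying both steps to "uwsfvrgdnynk": "ufgy", then "fgy".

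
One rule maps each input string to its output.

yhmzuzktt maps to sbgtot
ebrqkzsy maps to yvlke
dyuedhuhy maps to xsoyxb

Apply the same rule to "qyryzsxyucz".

Looking at the pairs, the operation is to shift every letter 6 places backward in the alphabet (wrapping around), then delete the last 3 characters.
Applying both steps to "qyryzsxyucz": "kslstmrsowt", then "kslstmrs".

kslstmrs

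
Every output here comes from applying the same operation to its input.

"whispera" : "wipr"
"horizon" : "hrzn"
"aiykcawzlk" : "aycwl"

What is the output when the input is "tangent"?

Rule — keep every other character starting from the first (positions 1st, 3rd, 5th, ...).
On "tangent" that produces "tnet".

tnet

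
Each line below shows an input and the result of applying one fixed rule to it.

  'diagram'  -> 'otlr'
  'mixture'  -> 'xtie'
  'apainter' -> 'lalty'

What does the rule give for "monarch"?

xzyl

The transformation: delete the last 3 characters, then shift every letter 11 places forward in the alphabet (wrapping around).
For "monarch", step one produces "mona"; step two turns that into "xzyl".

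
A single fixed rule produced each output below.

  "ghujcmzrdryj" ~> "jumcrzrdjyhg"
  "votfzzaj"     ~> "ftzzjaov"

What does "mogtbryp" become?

tgrbpyom

Looking at the pairs, the operation is to swap each adjacent pair of characters (1↔2, 3↔4, ...), then move the first 2 characters to the end (rotate left by 2).
Starting from "mogtbryp": after the first operation, "omtgrbpy"; after the second, "tgrbpyom".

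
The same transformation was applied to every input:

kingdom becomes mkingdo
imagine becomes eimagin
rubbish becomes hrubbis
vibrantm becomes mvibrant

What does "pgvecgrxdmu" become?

upgvecgrxdm

The transformation: move the last character to the front.
"pgvecgrxdmu" → "upgvecgrxdm".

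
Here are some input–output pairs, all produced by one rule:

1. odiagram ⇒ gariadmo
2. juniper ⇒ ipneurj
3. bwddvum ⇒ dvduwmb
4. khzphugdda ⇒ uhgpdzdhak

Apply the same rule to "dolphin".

The rule is to take characters alternately from the front and the back (1st, last, 2nd, 2nd-last, ...), then reverse the string.
Starting from "dolphin": after the first operation, "dnoilhp"; after the second, "phliond".
(Check on "khzphugdda": → "kahdzdpghu" → "uhgpdzdhak" ✓)

phliond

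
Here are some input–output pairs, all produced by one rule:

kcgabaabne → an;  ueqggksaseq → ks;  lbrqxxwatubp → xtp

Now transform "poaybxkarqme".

Rule — delete the first 3 characters, then keep one character in every 3, starting at position 3 (positions 3rd, 6th, 9th, ...).
On "poaybxkarqme" that produces "xre".

xre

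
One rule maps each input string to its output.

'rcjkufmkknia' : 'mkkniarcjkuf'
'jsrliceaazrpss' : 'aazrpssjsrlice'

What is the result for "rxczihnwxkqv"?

nwxkqvrxczih

What's happening: swap the front and back halves of the string.
For "rxczihnwxkqv" the result is "nwxkqvrxczih".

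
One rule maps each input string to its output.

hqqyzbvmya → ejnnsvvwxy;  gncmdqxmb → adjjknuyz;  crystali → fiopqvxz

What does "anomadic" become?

The rule is to shift every letter 3 places backward in the alphabet (wrapping around), then sort the characters into alphabetical order.
On "anomadic": the first step gives "xkljxafz", and the second then gives "afjklxxz".
(Check on "hqqyzbvmya": → "ennvwysjvx" → "ejnnsvvwxy" ✓)

afjklxxz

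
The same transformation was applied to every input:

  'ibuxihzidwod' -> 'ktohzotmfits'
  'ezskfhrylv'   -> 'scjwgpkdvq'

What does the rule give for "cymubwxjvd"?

The rule is to swap the front and back halves of the string, then shift every letter 11 places forward in the alphabet (wrapping around).
"cymubwxjvd" → "wxjvdcymub" → "hiugonjxfm".

hiugonjxfm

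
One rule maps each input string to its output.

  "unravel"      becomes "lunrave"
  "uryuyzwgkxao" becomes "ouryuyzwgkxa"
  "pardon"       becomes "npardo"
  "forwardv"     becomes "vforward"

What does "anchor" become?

rancho

The pattern: move the last character to the front.
So "anchor" becomes "rancho".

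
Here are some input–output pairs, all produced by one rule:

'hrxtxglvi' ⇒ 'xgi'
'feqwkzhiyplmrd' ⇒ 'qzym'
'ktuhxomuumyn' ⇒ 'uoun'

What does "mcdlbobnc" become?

doc

The pattern: keep one character in every 3, starting at position 3 (positions 3rd, 6th, 9th, ...).
Doing the same to "mcdlbobnc": "doc".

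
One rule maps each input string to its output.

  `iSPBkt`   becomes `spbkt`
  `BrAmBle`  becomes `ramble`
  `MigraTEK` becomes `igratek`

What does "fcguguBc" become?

Each output is the input with this applied: delete the first character, then convert every letter to lowercase.
On "fcguguBc": the first step gives "cguguBc", and the second then gives "cgugubc".

cgugubc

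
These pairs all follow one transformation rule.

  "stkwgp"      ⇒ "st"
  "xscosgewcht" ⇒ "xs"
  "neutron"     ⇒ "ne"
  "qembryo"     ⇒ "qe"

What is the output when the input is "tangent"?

ta

The rule is to keep only the first 2 characters.
Doing the same to "tangent": "ta".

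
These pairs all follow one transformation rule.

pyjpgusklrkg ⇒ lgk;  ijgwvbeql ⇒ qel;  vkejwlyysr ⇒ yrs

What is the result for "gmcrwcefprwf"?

pfw

Each output is the input with this applied: swap each adjacent pair of characters (1↔2, 3↔4, ...), then keep only the last 3 characters.
Applying both steps to "gmcrwcefprwf": "mgrccwferpfw", then "pfw".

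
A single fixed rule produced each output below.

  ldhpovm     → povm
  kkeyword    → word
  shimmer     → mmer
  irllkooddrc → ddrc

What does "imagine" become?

The transformation: keep only the last 4 characters.
Applying that to "imagine" gives "gine".

gine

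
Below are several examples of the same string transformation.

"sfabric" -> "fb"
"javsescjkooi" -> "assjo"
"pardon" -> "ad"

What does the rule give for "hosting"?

ot

The pattern: keep every other character starting from the second (positions 2nd, 4th, 6th, ...), then delete the last character.
For "hosting", step one produces "otn"; step two turns that into "ot".
(Check on "pardon": → "adn" → "ad" ✓)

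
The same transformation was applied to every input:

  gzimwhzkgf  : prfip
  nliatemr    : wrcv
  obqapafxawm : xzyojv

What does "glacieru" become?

Looking at the pairs, the operation is to shift every letter 9 places forward in the alphabet (wrapping around), then keep every other character starting from the first (positions 1st, 3rd, 5th, ...).
For "glacieru", step one produces "pujlrnad"; step two turns that into "pjra".

pjra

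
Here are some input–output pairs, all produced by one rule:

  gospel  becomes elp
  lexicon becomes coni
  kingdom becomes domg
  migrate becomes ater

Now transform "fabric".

Each output is the input with this applied: delete the first 3 characters, then move the first character to the end.
On "fabric": the first step gives "ric", and the second then gives "icr".
(Check on "lexicon": → "icon" → "coni" ✓)

icr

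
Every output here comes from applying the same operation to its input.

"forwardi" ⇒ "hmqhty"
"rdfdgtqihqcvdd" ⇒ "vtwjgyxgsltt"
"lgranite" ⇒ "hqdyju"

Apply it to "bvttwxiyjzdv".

The transformation: shift every letter 10 places backward in the alphabet (wrapping around), then delete the first 2 characters.
On "bvttwxiyjzdv": the first step gives "rljjmnyozptl", and the second then gives "jjmnyozptl".

jjmnyozptl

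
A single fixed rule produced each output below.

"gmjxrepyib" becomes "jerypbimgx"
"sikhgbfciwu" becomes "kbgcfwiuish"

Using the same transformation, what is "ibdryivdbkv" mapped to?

Each output is the input with this applied: swap each adjacent pair of characters (1↔2, 3↔4, ...), then move the first 3 characters to the end (rotate left by 3).
"ibdryivdbkv" → "birdiydvkbv" → "diydvkbvbir".

diydvkbvbir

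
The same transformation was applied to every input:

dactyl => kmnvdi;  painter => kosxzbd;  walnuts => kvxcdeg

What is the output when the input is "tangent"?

In each case the input is transformed by: sort the characters into alphabetical order, then shift every letter 10 places forward in the alphabet (wrapping around).
For "tangent", step one produces "aegnntt"; step two turns that into "koqxxdd".

koqxxdd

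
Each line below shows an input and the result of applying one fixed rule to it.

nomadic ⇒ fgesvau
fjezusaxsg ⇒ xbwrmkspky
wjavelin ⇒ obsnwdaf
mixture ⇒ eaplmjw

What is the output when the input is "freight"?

xjwayzl

The transformation: shift every letter 8 places backward in the alphabet (wrapping around).
"freight" → "xjwayzl".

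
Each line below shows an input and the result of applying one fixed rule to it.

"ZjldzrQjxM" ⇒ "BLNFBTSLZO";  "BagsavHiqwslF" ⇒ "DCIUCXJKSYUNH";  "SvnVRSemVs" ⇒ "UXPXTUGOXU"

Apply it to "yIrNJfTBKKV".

Rule — shift every letter 2 places forward in the alphabet (wrapping around), then convert every letter to uppercase.
Working it through for "yIrNJfTBKKV": intermediate "aKtPLhVDMMX", final "AKTPLHVDMMX".
(Check on "BagsavHiqwslF": → "DciucxJksyunH" → "DCIUCXJKSYUNH" ✓)

AKTPLHVDMMX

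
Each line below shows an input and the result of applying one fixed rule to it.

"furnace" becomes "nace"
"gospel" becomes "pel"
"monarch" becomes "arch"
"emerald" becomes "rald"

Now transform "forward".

What's happening: delete the first 3 characters.
For "forward" the result is "ward".

ward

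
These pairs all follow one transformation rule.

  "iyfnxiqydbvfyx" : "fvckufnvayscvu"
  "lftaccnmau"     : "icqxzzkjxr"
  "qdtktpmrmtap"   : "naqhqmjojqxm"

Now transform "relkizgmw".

Each output is the input with this applied: shift every letter 3 places backward in the alphabet (wrapping around).
On "relkizgmw" that produces "obihfwdjt".

obihfwdjt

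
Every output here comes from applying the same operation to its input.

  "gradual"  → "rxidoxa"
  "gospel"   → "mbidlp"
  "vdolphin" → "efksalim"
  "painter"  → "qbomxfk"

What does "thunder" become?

aboqerk

Each output is the input with this applied: shift every letter 3 places backward in the alphabet (wrapping around), then move the last 3 characters to the front (rotate right by 3).
Working it through for "thunder": intermediate "qerkabo", final "aboqerk".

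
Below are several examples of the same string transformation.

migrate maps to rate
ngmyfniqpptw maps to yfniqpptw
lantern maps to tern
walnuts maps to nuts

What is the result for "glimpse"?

mpse

In each case the input is transformed by: delete the first 3 characters.
Doing the same to "glimpse": "mpse".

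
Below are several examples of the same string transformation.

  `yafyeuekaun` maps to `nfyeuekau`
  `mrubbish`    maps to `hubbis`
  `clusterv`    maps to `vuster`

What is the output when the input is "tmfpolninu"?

The rule is to delete the first 2 characters, then move the last character to the front.
For "tmfpolninu", step one produces "fpolninu"; step two turns that into "ufpolnin".

ufpolnin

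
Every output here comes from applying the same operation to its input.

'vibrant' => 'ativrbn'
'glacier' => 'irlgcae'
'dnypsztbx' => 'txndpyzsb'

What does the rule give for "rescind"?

What's happening: swap each adjacent pair of characters (1↔2, 3↔4, ...), then move the last 2 characters to the front (rotate right by 2).
Applying both steps to "rescind": "ercsnid", then "idercsn".
(Check on "glacier": → "lgcaeir" → "irlgcae" ✓)

idercsn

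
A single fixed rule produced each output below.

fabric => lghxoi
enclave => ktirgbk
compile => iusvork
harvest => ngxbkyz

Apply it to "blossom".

Looking at the pairs, the operation is to shift every letter 6 places forward in the alphabet (wrapping around).
For "blossom" the result is "hruyyus".

hruyyus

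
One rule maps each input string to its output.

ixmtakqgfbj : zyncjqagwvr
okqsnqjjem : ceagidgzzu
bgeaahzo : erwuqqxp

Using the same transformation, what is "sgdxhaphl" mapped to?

The pattern: move the last character to the front, then shift every letter 10 places backward in the alphabet (wrapping around).
For "sgdxhaphl" the result is "biwtnxqfx".

biwtnxqfx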